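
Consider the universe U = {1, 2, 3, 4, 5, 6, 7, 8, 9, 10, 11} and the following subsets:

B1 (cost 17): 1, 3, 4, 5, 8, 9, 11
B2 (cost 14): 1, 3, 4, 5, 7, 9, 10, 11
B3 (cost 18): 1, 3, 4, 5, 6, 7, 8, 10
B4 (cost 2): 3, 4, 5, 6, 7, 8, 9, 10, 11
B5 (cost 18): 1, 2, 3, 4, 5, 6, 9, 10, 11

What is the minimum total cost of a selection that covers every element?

20

B4, B5 cover every element at cost 2 + 18 = 20.
Any cover uses at least 2 sets; among all covering selections none totals below 20.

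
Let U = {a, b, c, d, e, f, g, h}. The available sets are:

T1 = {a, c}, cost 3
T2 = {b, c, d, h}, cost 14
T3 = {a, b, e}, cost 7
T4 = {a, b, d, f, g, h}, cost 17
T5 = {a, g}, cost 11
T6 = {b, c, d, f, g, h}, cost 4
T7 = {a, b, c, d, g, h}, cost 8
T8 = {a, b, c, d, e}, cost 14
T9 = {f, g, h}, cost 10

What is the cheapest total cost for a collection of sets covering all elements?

T3, T6 cover every element at cost 7 + 4 = 11.
Any cover uses at least 2 sets; among all covering selections none totals below 11.
Greedy by coverage-per-cost would pick T6, T1, T3 for 14 — worse than the optimum 11.

11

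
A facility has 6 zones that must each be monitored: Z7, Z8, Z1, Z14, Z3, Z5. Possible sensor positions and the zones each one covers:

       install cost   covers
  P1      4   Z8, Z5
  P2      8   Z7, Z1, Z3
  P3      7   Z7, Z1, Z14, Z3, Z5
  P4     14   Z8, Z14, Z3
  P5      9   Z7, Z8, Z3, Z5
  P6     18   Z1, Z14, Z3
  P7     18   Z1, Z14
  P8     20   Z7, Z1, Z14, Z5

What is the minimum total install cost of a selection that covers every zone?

P1, P3 cover every zone at install cost 4 + 7 = 11.
Any cover uses at least 2 sensor positions; among all covering selections none totals below 11.

11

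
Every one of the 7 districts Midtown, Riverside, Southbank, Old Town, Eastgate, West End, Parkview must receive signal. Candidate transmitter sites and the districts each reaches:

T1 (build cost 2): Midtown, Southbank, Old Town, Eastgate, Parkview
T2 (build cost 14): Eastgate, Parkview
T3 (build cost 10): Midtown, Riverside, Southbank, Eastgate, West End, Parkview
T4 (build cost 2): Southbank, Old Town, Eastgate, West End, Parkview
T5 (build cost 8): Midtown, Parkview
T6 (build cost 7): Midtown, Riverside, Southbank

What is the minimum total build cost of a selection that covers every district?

9

T4, T6 cover every district at build cost 2 + 7 = 9.
Any cover uses at least 2 transmitter sites; among all covering selections none totals below 9.
Greedy by coverage-per-build cost would pick T1, T4, T6 for 11 — worse than the optimum 9.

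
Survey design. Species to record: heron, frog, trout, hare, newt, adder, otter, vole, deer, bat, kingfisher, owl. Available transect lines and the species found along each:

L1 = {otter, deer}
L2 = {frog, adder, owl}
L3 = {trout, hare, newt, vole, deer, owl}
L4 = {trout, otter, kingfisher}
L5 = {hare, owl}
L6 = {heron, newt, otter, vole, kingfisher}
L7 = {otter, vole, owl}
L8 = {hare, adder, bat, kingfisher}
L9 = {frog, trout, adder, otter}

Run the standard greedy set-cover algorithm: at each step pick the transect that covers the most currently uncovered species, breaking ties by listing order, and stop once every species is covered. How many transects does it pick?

Pick 1: L3 covers 6 new species (trout, hare, newt, vole, deer, owl).
Pick 2: L6 covers 3 new species (heron, otter, kingfisher).
Pick 3: L2 covers 2 new species (frog, adder).
Pick 4: L8 covers 1 new species (bat).
Greedy uses 4 transects.

4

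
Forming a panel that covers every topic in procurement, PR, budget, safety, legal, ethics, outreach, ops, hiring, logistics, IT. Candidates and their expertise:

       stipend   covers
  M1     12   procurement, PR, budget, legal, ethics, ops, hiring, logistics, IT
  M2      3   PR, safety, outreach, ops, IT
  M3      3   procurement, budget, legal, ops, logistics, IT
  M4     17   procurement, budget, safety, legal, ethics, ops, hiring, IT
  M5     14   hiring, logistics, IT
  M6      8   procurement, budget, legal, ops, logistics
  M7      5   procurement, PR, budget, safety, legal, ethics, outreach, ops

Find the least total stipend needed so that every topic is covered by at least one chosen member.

15

M1, M2 cover every topic at stipend 12 + 3 = 15.
Any cover uses at least 2 members; among all covering selections none totals below 15.
Greedy by coverage-per-stipend would pick M3, M2, M7, M1 for 23 — worse than the optimum 15.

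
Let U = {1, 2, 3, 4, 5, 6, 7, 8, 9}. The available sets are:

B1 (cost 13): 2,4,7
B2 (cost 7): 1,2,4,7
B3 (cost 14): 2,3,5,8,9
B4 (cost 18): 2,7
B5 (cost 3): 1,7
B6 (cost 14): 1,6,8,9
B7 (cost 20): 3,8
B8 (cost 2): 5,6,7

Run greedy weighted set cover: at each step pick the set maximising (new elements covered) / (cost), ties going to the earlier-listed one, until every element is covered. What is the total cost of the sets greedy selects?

Pick 1: B8 adds 3 new (5, 6, 7) at cost 2 (ratio 3/2).
Pick 2: B2 adds 3 new (1, 2, 4) at cost 7 (ratio 3/7).
Pick 3: B3 adds 3 new (3, 8, 9) at cost 14 (ratio 3/14).
Greedy total cost: 2 + 7 + 14 = 23.

23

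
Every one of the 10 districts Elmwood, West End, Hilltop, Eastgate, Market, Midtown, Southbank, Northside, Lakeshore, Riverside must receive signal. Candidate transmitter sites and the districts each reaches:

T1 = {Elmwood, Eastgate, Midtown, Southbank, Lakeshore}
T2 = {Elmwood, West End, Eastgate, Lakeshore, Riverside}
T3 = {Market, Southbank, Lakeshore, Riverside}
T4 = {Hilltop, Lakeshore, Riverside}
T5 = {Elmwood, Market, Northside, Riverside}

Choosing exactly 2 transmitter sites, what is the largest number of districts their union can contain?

8

Choosing T1, T5 covers {Elmwood, Eastgate, Market, Midtown, Southbank, Northside, Lakeshore, Riverside} — 8 districts.
No choice of 2 transmitter sites does better; here West End, Hilltop are left uncovered.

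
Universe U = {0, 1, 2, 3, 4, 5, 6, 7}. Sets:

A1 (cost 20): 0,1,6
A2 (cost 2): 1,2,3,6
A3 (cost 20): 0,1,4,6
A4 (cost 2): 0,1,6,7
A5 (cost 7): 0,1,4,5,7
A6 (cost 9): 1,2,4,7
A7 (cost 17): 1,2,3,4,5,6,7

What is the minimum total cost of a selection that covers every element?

9

A2, A5 cover every element at cost 2 + 7 = 9.
Any cover uses at least 2 sets; among all covering selections none totals below 9.
Greedy by coverage-per-cost would pick A2, A4, A5 for 11 — worse than the optimum 9.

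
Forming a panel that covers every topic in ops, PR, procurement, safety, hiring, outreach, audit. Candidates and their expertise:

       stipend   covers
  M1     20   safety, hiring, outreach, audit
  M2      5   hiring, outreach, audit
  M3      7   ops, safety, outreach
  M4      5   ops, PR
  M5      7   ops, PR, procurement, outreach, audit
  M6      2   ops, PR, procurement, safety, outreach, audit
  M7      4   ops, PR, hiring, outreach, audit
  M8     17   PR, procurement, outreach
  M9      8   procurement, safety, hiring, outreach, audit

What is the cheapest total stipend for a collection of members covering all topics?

M6, M7 cover every topic at stipend 2 + 4 = 6.
Any cover uses at least 2 members; among all covering selections none totals below 6.

6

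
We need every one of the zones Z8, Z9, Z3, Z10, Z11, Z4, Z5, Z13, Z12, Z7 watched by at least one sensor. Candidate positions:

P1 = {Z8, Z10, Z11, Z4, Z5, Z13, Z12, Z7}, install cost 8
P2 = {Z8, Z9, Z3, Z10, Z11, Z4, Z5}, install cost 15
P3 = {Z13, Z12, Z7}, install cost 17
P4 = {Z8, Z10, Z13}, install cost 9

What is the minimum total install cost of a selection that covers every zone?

P1, P2 cover every zone at install cost 8 + 15 = 23.
Any cover uses at least 2 sensor positions; among all covering selections none totals below 23.

23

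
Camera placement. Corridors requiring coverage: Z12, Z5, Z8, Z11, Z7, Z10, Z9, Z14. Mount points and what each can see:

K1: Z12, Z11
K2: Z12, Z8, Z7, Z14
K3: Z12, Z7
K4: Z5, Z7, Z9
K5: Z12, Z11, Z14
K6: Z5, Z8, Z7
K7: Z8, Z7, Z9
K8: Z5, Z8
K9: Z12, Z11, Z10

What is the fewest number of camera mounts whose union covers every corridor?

3

K2, K4, K9 together cover {Z12, Z5, Z8, Z11, Z7, Z10, Z9, Z14} — every corridor.
No 2 of the 9 camera mounts cover everything (all 36 pairs fall short), so 3 is minimum.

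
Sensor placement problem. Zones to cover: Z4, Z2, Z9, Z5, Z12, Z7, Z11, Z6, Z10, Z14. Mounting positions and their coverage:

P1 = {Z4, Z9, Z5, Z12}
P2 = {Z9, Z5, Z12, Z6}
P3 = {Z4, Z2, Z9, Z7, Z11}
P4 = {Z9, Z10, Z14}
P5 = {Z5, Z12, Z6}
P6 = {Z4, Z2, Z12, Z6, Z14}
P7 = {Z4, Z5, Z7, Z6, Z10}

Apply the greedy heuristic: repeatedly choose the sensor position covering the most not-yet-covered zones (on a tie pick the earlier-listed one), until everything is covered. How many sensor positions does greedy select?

3

Pick 1: P3 covers 5 new zones (Z4, Z2, Z9, Z7, Z11).
Pick 2: P2 covers 3 new zones (Z5, Z12, Z6).
Pick 3: P4 covers 2 new zones (Z10, Z14).
Greedy uses 3 sensor positions.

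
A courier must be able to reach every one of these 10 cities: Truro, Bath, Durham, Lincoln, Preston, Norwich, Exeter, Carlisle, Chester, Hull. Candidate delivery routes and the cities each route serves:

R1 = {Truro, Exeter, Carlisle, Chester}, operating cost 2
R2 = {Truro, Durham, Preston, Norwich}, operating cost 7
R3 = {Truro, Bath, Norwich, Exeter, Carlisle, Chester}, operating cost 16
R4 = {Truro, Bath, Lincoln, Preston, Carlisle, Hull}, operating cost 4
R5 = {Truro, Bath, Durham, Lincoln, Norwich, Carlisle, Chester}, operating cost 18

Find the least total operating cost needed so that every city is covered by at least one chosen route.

13

R1, R2, R4 cover every city at operating cost 2 + 7 + 4 = 13.
Any cover uses at least 3 routes; among all covering selections none totals below 13.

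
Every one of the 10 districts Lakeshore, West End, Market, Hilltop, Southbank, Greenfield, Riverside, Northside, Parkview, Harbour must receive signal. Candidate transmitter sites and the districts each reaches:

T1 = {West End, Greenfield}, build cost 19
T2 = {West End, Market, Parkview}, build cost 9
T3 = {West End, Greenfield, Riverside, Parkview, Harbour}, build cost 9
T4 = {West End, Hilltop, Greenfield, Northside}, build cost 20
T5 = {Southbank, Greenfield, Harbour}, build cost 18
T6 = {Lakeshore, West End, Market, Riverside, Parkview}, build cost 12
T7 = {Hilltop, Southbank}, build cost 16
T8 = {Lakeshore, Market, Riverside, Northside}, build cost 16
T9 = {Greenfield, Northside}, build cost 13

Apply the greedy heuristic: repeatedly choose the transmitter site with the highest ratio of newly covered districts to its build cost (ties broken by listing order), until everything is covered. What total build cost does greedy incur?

41

Pick 1: T3 adds 5 new (West End, Greenfield, Riverside, Parkview, Harbour) at build cost 9 (ratio 5/9).
Pick 2: T8 adds 3 new (Lakeshore, Market, Northside) at build cost 16 (ratio 3/16).
Pick 3: T7 adds 2 new (Hilltop, Southbank) at build cost 16 (ratio 2/16).
Greedy total build cost: 9 + 16 + 16 = 41.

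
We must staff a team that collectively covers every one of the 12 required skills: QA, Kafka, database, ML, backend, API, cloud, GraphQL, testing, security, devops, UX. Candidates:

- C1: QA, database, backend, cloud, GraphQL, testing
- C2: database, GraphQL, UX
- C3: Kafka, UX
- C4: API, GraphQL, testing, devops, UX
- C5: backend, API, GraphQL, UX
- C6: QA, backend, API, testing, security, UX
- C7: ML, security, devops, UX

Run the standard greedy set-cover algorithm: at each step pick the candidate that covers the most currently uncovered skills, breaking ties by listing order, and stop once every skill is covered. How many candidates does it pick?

4

Pick 1: C1 covers 6 new skills (QA, database, backend, cloud, GraphQL, testing).
Pick 2: C7 covers 4 new skills (ML, security, devops, UX).
Pick 3: C3 covers 1 new skills (Kafka).
Pick 4: C4 covers 1 new skills (API).
Greedy uses 4 candidates.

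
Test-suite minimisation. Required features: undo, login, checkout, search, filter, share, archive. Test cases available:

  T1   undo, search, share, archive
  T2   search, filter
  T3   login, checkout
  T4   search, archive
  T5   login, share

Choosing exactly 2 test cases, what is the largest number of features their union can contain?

Choosing T1, T3 covers {undo, login, checkout, search, share, archive} — 6 features.
No choice of 2 test cases does better; here filter is left uncovered.

6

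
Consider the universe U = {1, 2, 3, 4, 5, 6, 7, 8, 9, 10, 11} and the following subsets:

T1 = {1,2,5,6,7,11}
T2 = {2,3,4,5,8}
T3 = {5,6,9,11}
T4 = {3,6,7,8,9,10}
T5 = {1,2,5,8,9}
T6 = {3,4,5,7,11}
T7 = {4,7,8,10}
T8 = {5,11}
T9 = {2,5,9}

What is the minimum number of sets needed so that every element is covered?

3

T1, T2, T4 together cover {1, 2, 3, 4, 5, 6, 7, 8, 9, 10, 11} — every element.
No 2 of the 9 sets cover everything (all 36 pairs fall short), so 3 is minimum.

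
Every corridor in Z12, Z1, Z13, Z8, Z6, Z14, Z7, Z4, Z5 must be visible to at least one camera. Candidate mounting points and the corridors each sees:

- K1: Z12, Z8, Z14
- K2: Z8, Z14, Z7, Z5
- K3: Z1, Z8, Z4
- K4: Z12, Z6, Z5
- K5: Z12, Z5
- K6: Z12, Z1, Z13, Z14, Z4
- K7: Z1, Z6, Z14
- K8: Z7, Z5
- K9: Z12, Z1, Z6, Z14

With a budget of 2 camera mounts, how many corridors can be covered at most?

8

Choosing K2, K6 covers {Z12, Z1, Z13, Z8, Z14, Z7, Z4, Z5} — 8 corridors.
No choice of 2 camera mounts does better; here Z6 is left uncovered.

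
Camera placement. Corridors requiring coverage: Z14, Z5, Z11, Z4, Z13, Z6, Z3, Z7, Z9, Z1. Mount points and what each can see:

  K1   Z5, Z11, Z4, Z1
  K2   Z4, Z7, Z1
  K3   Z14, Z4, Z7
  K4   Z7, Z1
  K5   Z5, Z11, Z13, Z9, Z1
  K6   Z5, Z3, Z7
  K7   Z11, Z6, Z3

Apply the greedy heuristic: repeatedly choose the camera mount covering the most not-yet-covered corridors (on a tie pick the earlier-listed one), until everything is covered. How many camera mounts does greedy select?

Pick 1: K5 covers 5 new corridors (Z5, Z11, Z13, Z9, Z1).
Pick 2: K3 covers 3 new corridors (Z14, Z4, Z7).
Pick 3: K7 covers 2 new corridors (Z6, Z3).
Greedy uses 3 camera mounts.

3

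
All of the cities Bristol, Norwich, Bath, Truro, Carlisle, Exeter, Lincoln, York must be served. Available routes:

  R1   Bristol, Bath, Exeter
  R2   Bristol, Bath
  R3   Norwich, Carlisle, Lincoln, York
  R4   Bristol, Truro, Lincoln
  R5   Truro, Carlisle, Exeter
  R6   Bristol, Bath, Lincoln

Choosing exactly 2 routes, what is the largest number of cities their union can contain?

Choosing R1, R3 covers {Bristol, Norwich, Bath, Carlisle, Exeter, Lincoln, York} — 7 cities.
No choice of 2 routes does better; here Truro is left uncovered.

7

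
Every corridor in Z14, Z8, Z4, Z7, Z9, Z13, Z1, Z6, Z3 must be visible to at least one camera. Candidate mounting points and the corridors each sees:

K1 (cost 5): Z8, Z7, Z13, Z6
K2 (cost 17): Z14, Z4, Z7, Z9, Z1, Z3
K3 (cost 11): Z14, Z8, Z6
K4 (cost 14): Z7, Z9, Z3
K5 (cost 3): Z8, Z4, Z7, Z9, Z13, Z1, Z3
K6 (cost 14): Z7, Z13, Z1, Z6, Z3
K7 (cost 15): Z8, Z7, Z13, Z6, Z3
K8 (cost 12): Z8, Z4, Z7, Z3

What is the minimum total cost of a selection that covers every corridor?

K3, K5 cover every corridor at cost 11 + 3 = 14.
Any cover uses at least 2 camera mounts; among all covering selections none totals below 14.

14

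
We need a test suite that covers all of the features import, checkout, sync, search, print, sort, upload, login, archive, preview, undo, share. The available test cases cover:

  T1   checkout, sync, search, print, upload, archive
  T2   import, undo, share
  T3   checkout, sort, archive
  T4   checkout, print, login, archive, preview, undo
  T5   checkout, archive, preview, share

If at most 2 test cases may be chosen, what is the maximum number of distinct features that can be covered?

Choosing T1, T2 covers {import, checkout, sync, search, print, upload, archive, undo, share} — 9 features.
No choice of 2 test cases does better; here sort, login, preview are left uncovered.

9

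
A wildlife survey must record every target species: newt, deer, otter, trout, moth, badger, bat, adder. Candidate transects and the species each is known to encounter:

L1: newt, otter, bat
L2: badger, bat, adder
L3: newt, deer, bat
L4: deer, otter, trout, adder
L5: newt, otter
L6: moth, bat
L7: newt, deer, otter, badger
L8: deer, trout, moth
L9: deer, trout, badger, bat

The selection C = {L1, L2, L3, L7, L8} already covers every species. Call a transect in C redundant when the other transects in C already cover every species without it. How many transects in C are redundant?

3

Drop L1: the rest still cover every species — redundant.
Drop L2: adder uncovered — not redundant.
Drop L3: the rest still cover every species — redundant.
Drop L7: the rest still cover every species — redundant.
Drop L8: trout, moth uncovered — not redundant.
3 redundant: L1, L3, L7.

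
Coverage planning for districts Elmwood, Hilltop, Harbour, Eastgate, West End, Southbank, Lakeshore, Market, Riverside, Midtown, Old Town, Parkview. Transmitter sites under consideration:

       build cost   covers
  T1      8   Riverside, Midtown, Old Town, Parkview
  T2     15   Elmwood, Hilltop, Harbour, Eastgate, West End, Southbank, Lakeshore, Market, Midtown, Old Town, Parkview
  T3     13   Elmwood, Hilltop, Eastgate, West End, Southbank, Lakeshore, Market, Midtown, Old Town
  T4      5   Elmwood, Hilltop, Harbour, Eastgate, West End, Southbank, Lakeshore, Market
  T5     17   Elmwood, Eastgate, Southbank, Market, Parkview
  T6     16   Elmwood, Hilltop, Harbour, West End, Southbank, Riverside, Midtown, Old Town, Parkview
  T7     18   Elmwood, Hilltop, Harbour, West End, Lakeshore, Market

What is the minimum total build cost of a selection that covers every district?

13

T1, T4 cover every district at build cost 8 + 5 = 13.
Any cover uses at least 2 transmitter sites; among all covering selections none totals below 13.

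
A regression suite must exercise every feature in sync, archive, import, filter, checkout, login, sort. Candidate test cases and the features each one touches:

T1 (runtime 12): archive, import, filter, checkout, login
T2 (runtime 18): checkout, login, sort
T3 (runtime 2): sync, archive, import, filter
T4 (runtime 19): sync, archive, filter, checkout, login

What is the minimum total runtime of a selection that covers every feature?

20

T2, T3 cover every feature at runtime 18 + 2 = 20.
Any cover uses at least 2 test cases; among all covering selections none totals below 20.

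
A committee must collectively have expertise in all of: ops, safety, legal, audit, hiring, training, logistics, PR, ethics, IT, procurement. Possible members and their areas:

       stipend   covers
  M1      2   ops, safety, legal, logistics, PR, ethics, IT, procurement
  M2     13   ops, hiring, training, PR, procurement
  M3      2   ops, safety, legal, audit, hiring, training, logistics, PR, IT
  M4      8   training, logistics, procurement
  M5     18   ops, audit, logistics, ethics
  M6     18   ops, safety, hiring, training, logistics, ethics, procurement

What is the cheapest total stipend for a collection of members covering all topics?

M1, M3 cover every topic at stipend 2 + 2 = 4.
Any cover uses at least 2 members; among all covering selections none totals below 4.

4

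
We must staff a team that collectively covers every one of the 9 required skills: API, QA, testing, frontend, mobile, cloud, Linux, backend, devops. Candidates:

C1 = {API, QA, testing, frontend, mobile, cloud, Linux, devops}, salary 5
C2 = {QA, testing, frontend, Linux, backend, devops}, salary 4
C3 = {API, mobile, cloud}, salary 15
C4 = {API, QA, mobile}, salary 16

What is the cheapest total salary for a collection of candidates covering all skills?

C1, C2 cover every skill at salary 5 + 4 = 9.
Any cover uses at least 2 candidates; among all covering selections none totals below 9.

9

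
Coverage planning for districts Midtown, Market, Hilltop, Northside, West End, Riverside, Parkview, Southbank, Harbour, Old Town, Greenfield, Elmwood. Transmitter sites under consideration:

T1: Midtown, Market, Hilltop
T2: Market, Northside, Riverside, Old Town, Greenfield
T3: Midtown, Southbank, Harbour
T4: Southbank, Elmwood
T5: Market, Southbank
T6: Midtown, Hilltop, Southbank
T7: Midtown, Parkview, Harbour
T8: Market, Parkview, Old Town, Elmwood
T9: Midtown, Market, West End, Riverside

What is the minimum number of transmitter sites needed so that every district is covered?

T1, T2, T3, T8, T9 together cover {Midtown, Market, Hilltop, Northside, West End, Riverside, Parkview, Southbank, Harbour, Old Town, Greenfield, Elmwood} — every district.
No 4 of the 9 transmitter sites cover everything (all 126 size-4 selections fall short), so 5 is minimum.

5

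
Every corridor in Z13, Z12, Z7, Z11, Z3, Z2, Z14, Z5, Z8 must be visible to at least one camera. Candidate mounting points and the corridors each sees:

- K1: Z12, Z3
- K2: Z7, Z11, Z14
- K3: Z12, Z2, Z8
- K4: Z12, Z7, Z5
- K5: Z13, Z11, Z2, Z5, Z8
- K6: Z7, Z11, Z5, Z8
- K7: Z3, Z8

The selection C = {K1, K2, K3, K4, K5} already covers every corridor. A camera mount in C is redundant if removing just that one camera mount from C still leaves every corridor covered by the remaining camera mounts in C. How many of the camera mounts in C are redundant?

2

Drop K1: Z3 uncovered — not redundant.
Drop K2: Z14 uncovered — not redundant.
Drop K3: the rest still cover every corridor — redundant.
Drop K4: the rest still cover every corridor — redundant.
Drop K5: Z13 uncovered — not redundant.
2 redundant: K3, K4.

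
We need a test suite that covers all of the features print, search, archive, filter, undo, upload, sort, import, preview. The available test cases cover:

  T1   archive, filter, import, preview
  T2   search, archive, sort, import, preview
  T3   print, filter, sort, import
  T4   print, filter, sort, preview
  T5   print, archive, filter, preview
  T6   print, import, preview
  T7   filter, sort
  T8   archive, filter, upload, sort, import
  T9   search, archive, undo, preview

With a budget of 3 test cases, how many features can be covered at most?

9

Choosing T3, T8, T9 covers {print, search, archive, filter, undo, upload, sort, import, preview} — 9 features.
That is all 9 features.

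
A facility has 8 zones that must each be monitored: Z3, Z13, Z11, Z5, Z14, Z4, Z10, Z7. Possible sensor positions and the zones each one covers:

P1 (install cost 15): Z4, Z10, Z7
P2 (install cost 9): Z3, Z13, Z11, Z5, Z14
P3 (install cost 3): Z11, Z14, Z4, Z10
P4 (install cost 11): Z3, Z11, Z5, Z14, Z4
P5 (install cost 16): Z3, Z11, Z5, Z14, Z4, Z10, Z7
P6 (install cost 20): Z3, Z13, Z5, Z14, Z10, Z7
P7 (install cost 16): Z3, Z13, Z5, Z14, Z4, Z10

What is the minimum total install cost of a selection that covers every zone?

23

P3, P6 cover every zone at install cost 3 + 20 = 23.
Any cover uses at least 2 sensor positions; among all covering selections none totals below 23.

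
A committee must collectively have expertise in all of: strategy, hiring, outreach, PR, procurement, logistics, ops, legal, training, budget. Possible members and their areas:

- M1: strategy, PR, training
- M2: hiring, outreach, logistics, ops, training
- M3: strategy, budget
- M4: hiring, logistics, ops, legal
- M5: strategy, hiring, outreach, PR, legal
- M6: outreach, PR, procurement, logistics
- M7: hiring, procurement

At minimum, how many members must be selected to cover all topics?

M1, M3, M4, M6 together cover {strategy, hiring, outreach, PR, procurement, logistics, ops, legal, training, budget} — every topic.
No 3 of the 7 members cover everything (all 35 triples fall short), so 4 is minimum.

4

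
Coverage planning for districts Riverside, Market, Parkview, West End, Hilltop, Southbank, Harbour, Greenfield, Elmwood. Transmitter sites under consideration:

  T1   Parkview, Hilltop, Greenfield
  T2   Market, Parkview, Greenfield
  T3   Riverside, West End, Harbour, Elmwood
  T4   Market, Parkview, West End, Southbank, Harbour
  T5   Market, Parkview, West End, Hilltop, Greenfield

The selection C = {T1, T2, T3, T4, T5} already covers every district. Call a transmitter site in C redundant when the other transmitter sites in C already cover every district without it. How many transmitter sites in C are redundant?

Drop T1: the rest still cover every district — redundant.
Drop T2: the rest still cover every district — redundant.
Drop T3: Riverside, Elmwood uncovered — not redundant.
Drop T4: Southbank uncovered — not redundant.
Drop T5: the rest still cover every district — redundant.
3 redundant: T1, T2, T5.

3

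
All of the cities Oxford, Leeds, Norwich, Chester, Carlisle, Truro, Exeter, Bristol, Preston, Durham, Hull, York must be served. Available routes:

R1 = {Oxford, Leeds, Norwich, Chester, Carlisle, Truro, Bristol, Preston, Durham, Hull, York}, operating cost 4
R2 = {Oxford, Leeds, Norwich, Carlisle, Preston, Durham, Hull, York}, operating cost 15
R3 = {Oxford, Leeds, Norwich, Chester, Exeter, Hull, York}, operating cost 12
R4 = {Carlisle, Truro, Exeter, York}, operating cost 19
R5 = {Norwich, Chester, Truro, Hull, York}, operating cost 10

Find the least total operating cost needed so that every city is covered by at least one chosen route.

16

R1, R3 cover every city at operating cost 4 + 12 = 16.
Any cover uses at least 2 routes; among all covering selections none totals below 16.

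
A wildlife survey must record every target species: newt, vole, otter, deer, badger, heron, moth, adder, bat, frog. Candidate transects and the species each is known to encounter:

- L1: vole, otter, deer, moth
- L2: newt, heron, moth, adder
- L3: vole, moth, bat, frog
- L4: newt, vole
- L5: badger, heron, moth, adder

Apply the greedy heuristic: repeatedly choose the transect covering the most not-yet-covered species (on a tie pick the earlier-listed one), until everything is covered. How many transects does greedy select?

Pick 1: L1 covers 4 new species (vole, otter, deer, moth).
Pick 2: L2 covers 3 new species (newt, heron, adder).
Pick 3: L3 covers 2 new species (bat, frog).
Pick 4: L5 covers 1 new species (badger).
Greedy uses 4 transects.

4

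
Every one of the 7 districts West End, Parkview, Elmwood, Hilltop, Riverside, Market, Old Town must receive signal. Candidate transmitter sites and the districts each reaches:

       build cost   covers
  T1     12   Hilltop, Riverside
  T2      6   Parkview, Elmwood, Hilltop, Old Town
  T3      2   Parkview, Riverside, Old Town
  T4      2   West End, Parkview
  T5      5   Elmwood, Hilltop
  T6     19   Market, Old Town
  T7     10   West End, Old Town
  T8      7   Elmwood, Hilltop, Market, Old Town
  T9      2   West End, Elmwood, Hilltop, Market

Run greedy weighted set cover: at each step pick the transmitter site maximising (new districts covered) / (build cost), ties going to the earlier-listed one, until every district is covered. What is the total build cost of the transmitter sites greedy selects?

Pick 1: T9 adds 4 new (West End, Elmwood, Hilltop, Market) at build cost 2 (ratio 4/2).
Pick 2: T3 adds 3 new (Parkview, Riverside, Old Town) at build cost 2 (ratio 3/2).
Greedy total build cost: 2 + 2 = 4.

4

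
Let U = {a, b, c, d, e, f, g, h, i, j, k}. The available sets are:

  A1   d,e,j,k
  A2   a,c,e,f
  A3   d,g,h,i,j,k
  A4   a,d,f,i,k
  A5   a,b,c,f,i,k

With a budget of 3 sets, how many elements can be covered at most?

Choosing A1, A3, A5 covers {a, b, c, d, e, f, g, h, i, j, k} — 11 elements.
That is all 11 elements.

11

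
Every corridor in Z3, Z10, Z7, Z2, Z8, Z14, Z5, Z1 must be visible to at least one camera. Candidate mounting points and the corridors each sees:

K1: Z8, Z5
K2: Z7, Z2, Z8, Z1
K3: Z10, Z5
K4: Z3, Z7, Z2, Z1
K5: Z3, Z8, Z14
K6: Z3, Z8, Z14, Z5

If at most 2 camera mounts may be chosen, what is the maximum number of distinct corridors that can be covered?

Choosing K2, K6 covers {Z3, Z7, Z2, Z8, Z14, Z5, Z1} — 7 corridors.
No choice of 2 camera mounts does better; here Z10 is left uncovered.

7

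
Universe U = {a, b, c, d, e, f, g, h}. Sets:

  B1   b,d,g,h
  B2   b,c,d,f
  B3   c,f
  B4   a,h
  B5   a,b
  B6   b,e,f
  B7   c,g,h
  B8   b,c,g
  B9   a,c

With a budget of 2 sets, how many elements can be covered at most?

Choosing B1, B2 covers {b, c, d, f, g, h} — 6 elements.
No choice of 2 sets does better; here a, e are left uncovered.

6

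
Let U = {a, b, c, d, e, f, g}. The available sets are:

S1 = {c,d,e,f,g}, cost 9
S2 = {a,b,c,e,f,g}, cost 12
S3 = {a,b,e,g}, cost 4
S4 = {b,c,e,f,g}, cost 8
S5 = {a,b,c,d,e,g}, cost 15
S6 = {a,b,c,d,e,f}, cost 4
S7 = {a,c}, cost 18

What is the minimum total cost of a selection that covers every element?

8

S3, S6 cover every element at cost 4 + 4 = 8.
Any cover uses at least 2 sets; among all covering selections none totals below 8.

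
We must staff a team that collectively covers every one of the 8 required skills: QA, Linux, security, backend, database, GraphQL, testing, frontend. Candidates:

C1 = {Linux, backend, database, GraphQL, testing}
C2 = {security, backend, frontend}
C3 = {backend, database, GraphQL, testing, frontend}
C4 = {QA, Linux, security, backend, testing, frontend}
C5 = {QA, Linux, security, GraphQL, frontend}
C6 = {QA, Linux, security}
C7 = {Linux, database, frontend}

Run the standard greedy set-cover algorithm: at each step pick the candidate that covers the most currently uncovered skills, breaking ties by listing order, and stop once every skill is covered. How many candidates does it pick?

2

Pick 1: C4 covers 6 new skills (QA, Linux, security, backend, testing, frontend).
Pick 2: C1 covers 2 new skills (database, GraphQL).
Greedy uses 2 candidates.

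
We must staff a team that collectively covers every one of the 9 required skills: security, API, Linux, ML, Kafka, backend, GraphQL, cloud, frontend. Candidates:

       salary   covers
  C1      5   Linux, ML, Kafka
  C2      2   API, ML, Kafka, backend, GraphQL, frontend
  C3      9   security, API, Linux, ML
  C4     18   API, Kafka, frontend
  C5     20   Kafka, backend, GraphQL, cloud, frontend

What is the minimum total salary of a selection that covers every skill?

29

C3, C5 cover every skill at salary 9 + 20 = 29.
Any cover uses at least 2 candidates; among all covering selections none totals below 29.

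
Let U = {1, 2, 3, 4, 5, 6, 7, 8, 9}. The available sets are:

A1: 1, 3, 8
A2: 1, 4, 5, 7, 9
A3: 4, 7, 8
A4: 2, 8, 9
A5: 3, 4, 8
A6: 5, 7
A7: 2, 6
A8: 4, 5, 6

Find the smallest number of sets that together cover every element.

3

A1, A2, A7 together cover {1, 2, 3, 4, 5, 6, 7, 8, 9} — every element.
No 2 of the 8 sets cover everything (all 28 pairs fall short), so 3 is minimum.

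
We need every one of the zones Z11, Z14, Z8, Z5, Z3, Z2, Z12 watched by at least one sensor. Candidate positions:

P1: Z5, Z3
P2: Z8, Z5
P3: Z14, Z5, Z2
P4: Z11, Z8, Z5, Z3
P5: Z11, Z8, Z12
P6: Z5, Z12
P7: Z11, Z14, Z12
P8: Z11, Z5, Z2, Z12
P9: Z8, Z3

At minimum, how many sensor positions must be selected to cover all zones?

P1, P3, P5 together cover {Z11, Z14, Z8, Z5, Z3, Z2, Z12} — every zone.
No 2 of the 9 sensor positions cover everything (all 36 pairs fall short), so 3 is minimum.

3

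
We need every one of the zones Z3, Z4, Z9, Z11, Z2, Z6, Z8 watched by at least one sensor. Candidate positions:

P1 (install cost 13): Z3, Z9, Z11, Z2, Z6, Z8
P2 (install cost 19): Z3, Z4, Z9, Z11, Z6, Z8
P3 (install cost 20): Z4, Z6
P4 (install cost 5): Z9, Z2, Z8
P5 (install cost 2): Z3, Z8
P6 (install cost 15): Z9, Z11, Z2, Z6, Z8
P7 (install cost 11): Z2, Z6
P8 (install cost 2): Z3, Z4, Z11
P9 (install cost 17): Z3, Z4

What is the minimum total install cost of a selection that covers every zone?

15

P1, P8 cover every zone at install cost 13 + 2 = 15.
Any cover uses at least 2 sensor positions; among all covering selections none totals below 15.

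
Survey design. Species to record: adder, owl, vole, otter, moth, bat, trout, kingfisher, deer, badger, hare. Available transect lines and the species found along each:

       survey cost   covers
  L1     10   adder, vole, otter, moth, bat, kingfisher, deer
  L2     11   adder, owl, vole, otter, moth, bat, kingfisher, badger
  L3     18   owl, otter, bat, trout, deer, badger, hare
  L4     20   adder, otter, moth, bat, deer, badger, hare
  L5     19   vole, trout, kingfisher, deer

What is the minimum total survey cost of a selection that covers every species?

28

L1, L3 cover every species at survey cost 10 + 18 = 28.
Any cover uses at least 2 transects; among all covering selections none totals below 28.
Greedy by coverage-per-survey cost would pick L2, L3 for 29 — worse than the optimum 28.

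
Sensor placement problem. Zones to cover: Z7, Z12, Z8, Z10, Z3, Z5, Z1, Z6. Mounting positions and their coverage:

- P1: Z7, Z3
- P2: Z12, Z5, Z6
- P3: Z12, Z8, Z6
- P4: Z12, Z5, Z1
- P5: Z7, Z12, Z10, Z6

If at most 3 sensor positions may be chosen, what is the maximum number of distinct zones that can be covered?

Choosing P1, P3, P4 covers {Z7, Z12, Z8, Z3, Z5, Z1, Z6} — 7 zones.
No choice of 3 sensor positions does better; here Z10 is left uncovered.

7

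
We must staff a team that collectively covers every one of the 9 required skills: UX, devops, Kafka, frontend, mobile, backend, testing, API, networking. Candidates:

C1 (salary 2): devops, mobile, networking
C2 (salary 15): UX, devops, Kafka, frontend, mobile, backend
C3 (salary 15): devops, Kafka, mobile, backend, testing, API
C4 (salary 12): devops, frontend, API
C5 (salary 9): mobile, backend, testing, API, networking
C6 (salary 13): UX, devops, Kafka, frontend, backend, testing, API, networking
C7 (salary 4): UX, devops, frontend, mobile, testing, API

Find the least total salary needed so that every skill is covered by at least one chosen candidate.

C1, C6 cover every skill at salary 2 + 13 = 15.
Any cover uses at least 2 candidates; among all covering selections none totals below 15.
Greedy by coverage-per-salary would pick C1, C7, C6 for 19 — worse than the optimum 15.

15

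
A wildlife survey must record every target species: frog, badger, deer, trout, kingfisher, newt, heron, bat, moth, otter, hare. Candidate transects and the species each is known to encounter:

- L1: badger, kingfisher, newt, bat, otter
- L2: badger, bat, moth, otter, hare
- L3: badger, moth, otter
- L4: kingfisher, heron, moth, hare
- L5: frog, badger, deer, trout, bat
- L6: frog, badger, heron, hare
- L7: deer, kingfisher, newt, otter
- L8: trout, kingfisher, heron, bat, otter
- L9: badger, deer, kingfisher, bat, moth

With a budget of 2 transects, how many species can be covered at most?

Choosing L4, L5 covers {frog, badger, deer, trout, kingfisher, heron, bat, moth, hare} — 9 species.
No choice of 2 transects does better; here newt, otter are left uncovered.

9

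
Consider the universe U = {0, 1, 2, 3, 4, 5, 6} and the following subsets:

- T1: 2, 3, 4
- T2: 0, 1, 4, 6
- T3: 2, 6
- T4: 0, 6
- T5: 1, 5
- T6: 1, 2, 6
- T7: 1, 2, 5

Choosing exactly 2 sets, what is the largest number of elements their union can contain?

Choosing T1, T2 covers {0, 1, 2, 3, 4, 6} — 6 elements.
No choice of 2 sets does better; here 5 is left uncovered.

6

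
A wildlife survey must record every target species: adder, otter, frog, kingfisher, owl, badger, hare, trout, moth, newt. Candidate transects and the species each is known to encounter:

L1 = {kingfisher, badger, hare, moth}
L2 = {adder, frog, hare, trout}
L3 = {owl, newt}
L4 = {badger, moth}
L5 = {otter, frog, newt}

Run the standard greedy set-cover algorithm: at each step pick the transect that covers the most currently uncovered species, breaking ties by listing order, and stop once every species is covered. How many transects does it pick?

Pick 1: L1 covers 4 new species (kingfisher, badger, hare, moth).
Pick 2: L2 covers 3 new species (adder, frog, trout).
Pick 3: L3 covers 2 new species (owl, newt).
Pick 4: L5 covers 1 new species (otter).
Greedy uses 4 transects.

4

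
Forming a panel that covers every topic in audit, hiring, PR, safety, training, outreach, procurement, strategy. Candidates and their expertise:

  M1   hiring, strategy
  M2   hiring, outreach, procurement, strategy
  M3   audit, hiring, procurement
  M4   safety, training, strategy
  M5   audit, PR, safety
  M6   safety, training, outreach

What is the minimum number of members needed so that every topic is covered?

M2, M4, M5 together cover {audit, hiring, PR, safety, training, outreach, procurement, strategy} — every topic.
No 2 of the 6 members cover everything (all 15 pairs fall short), so 3 is minimum.

3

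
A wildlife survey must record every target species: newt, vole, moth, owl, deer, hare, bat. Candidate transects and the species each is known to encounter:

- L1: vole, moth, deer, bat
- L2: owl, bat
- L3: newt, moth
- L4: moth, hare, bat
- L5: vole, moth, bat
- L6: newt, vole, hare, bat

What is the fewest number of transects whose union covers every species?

3

L1, L2, L6 together cover {newt, vole, moth, owl, deer, hare, bat} — every species.
No 2 of the 6 transects cover everything (all 15 pairs fall short), so 3 is minimum.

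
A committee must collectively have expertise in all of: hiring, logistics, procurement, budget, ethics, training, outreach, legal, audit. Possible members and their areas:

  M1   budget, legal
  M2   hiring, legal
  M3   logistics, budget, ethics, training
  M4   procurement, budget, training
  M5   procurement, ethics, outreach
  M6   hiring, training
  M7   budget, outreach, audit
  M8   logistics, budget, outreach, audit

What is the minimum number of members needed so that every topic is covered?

4

M1, M5, M6, M8 together cover {hiring, logistics, procurement, budget, ethics, training, outreach, legal, audit} — every topic.
No 3 of the 8 members cover everything (all 56 triples fall short), so 4 is minimum.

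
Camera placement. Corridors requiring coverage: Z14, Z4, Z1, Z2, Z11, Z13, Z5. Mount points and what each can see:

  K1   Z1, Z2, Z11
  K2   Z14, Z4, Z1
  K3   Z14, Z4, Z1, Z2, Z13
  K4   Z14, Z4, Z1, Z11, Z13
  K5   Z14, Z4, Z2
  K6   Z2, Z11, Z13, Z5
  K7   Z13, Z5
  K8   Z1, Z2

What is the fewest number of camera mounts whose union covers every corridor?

K2, K6 together cover {Z14, Z4, Z1, Z2, Z11, Z13, Z5} — every corridor.
No single camera mount contains all 7 corridors, so 2 is optimal.

2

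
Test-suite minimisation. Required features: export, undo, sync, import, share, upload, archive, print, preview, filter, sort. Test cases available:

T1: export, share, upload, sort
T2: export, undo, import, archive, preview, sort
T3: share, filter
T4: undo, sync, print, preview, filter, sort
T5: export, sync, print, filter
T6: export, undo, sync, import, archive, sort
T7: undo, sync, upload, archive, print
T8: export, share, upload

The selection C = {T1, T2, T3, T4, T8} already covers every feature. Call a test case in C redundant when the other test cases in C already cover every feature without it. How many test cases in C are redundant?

Drop T1: the rest still cover every feature — redundant.
Drop T2: import, archive uncovered — not redundant.
Drop T3: the rest still cover every feature — redundant.
Drop T4: sync, print uncovered — not redundant.
Drop T8: the rest still cover every feature — redundant.
3 redundant: T1, T3, T8.

3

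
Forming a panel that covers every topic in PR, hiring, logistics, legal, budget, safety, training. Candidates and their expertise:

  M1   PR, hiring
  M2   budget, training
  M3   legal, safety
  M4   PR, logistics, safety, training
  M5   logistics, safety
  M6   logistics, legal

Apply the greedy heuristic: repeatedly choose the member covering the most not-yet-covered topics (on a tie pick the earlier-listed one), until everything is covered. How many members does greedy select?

4

Pick 1: M4 covers 4 new topics (PR, logistics, safety, training).
Pick 2: M1 covers 1 new topics (hiring).
Pick 3: M2 covers 1 new topics (budget).
Pick 4: M3 covers 1 new topics (legal).
Greedy uses 4 members.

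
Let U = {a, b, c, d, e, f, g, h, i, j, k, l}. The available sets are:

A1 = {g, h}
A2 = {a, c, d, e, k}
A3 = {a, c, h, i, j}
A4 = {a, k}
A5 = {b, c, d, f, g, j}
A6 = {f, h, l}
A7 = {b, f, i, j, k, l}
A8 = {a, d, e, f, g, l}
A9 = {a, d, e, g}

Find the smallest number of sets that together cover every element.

A1, A2, A7 together cover {a, b, c, d, e, f, g, h, i, j, k, l} — every element.
No 2 of the 9 sets cover everything (all 36 pairs fall short), so 3 is minimum.

3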